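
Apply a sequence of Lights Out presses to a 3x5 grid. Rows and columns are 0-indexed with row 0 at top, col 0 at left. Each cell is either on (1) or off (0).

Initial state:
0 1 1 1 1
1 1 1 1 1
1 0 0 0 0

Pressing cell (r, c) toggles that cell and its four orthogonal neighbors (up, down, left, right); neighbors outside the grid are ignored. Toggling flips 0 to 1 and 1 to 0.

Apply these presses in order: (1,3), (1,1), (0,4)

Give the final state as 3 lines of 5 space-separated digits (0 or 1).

After press 1 at (1,3):
0 1 1 0 1
1 1 0 0 0
1 0 0 1 0

After press 2 at (1,1):
0 0 1 0 1
0 0 1 0 0
1 1 0 1 0

After press 3 at (0,4):
0 0 1 1 0
0 0 1 0 1
1 1 0 1 0

Answer: 0 0 1 1 0
0 0 1 0 1
1 1 0 1 0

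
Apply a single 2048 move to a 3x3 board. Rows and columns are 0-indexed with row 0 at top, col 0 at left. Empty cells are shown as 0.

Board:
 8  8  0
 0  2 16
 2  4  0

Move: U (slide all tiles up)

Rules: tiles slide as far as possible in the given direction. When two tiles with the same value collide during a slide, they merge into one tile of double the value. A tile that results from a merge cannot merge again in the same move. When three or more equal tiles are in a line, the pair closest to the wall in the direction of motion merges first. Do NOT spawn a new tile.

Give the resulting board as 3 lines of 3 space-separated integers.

Answer:  8  8 16
 2  2  0
 0  4  0

Derivation:
Slide up:
col 0: [8, 0, 2] -> [8, 2, 0]
col 1: [8, 2, 4] -> [8, 2, 4]
col 2: [0, 16, 0] -> [16, 0, 0]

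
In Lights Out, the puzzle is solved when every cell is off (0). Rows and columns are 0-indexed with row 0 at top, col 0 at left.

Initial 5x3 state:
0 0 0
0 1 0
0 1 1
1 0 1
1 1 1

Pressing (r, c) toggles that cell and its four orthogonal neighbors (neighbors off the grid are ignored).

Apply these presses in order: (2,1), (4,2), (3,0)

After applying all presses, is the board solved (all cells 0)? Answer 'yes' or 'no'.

Answer: yes

Derivation:
After press 1 at (2,1):
0 0 0
0 0 0
1 0 0
1 1 1
1 1 1

After press 2 at (4,2):
0 0 0
0 0 0
1 0 0
1 1 0
1 0 0

After press 3 at (3,0):
0 0 0
0 0 0
0 0 0
0 0 0
0 0 0

Lights still on: 0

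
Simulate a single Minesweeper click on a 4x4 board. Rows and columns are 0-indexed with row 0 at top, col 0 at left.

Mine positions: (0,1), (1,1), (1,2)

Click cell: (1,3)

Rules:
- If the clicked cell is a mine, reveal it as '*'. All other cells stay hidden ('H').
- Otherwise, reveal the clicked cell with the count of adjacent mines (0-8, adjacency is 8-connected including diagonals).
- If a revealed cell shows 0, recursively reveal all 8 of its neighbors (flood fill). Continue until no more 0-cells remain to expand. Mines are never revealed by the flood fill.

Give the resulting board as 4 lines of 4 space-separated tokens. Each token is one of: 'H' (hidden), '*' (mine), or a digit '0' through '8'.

H H H H
H H H 1
H H H H
H H H H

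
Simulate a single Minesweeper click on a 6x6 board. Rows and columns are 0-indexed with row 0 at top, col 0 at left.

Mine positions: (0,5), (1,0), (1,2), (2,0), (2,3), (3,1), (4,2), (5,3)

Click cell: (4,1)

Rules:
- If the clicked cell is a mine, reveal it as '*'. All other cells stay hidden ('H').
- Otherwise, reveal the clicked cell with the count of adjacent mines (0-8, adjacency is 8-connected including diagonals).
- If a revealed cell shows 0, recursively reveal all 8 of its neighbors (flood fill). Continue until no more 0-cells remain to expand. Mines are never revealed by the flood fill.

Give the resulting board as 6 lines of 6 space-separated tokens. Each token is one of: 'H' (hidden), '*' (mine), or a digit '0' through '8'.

H H H H H H
H H H H H H
H H H H H H
H H H H H H
H 2 H H H H
H H H H H H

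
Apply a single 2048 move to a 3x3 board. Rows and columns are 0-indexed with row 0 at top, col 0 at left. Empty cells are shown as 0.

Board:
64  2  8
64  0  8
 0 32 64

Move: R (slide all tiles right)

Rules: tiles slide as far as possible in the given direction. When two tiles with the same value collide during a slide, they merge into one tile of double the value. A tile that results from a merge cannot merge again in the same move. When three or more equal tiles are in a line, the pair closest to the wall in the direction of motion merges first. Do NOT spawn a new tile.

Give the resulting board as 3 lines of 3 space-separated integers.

Answer: 64  2  8
 0 64  8
 0 32 64

Derivation:
Slide right:
row 0: [64, 2, 8] -> [64, 2, 8]
row 1: [64, 0, 8] -> [0, 64, 8]
row 2: [0, 32, 64] -> [0, 32, 64]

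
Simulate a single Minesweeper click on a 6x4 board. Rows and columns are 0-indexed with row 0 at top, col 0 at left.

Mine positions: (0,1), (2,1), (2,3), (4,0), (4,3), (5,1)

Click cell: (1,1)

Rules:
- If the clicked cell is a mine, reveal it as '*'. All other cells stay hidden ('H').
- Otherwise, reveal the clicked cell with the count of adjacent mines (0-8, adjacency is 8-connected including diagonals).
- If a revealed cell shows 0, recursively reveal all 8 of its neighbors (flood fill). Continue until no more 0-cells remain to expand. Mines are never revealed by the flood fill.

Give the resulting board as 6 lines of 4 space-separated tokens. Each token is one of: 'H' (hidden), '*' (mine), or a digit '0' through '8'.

H H H H
H 2 H H
H H H H
H H H H
H H H H
H H H H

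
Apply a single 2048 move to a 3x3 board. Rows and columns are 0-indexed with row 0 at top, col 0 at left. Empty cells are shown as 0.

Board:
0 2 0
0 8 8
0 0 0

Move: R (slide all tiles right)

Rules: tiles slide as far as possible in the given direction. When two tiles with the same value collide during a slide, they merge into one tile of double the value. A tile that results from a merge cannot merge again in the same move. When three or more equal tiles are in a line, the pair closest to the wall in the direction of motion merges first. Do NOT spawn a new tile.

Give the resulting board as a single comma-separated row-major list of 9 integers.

Slide right:
row 0: [0, 2, 0] -> [0, 0, 2]
row 1: [0, 8, 8] -> [0, 0, 16]
row 2: [0, 0, 0] -> [0, 0, 0]

Answer: 0, 0, 2, 0, 0, 16, 0, 0, 0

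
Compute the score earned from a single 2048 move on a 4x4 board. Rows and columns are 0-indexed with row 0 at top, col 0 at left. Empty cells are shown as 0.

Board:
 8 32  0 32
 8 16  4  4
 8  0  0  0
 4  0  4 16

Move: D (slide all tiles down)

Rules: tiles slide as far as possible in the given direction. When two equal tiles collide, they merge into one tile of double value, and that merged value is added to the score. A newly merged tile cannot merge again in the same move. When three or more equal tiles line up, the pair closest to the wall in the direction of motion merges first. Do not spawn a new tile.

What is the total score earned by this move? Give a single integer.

Slide down:
col 0: [8, 8, 8, 4] -> [0, 8, 16, 4]  score +16 (running 16)
col 1: [32, 16, 0, 0] -> [0, 0, 32, 16]  score +0 (running 16)
col 2: [0, 4, 0, 4] -> [0, 0, 0, 8]  score +8 (running 24)
col 3: [32, 4, 0, 16] -> [0, 32, 4, 16]  score +0 (running 24)
Board after move:
 0  0  0  0
 8  0  0 32
16 32  0  4
 4 16  8 16

Answer: 24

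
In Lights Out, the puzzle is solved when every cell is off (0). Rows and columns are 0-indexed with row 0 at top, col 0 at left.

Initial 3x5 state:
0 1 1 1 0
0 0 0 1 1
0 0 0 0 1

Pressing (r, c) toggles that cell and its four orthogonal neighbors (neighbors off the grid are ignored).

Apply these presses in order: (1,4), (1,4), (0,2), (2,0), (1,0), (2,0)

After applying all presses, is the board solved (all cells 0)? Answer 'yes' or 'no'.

Answer: no

Derivation:
After press 1 at (1,4):
0 1 1 1 1
0 0 0 0 0
0 0 0 0 0

After press 2 at (1,4):
0 1 1 1 0
0 0 0 1 1
0 0 0 0 1

After press 3 at (0,2):
0 0 0 0 0
0 0 1 1 1
0 0 0 0 1

After press 4 at (2,0):
0 0 0 0 0
1 0 1 1 1
1 1 0 0 1

After press 5 at (1,0):
1 0 0 0 0
0 1 1 1 1
0 1 0 0 1

After press 6 at (2,0):
1 0 0 0 0
1 1 1 1 1
1 0 0 0 1

Lights still on: 8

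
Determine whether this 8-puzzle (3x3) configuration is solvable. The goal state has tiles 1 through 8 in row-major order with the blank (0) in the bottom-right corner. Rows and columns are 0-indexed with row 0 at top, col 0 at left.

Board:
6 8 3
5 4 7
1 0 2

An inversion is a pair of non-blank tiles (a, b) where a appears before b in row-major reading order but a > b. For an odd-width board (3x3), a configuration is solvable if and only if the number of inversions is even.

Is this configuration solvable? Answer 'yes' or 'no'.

Answer: yes

Derivation:
Inversions (pairs i<j in row-major order where tile[i] > tile[j] > 0): 20
20 is even, so the puzzle is solvable.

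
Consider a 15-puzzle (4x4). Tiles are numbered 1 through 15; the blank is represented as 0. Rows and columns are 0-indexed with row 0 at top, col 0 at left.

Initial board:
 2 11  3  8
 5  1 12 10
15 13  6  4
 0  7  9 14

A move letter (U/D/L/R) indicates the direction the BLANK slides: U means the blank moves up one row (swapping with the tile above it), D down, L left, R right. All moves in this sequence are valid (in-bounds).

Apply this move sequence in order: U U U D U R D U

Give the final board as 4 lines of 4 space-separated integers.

After move 1 (U):
 2 11  3  8
 5  1 12 10
 0 13  6  4
15  7  9 14

After move 2 (U):
 2 11  3  8
 0  1 12 10
 5 13  6  4
15  7  9 14

After move 3 (U):
 0 11  3  8
 2  1 12 10
 5 13  6  4
15  7  9 14

After move 4 (D):
 2 11  3  8
 0  1 12 10
 5 13  6  4
15  7  9 14

After move 5 (U):
 0 11  3  8
 2  1 12 10
 5 13  6  4
15  7  9 14

After move 6 (R):
11  0  3  8
 2  1 12 10
 5 13  6  4
15  7  9 14

After move 7 (D):
11  1  3  8
 2  0 12 10
 5 13  6  4
15  7  9 14

After move 8 (U):
11  0  3  8
 2  1 12 10
 5 13  6  4
15  7  9 14

Answer: 11  0  3  8
 2  1 12 10
 5 13  6  4
15  7  9 14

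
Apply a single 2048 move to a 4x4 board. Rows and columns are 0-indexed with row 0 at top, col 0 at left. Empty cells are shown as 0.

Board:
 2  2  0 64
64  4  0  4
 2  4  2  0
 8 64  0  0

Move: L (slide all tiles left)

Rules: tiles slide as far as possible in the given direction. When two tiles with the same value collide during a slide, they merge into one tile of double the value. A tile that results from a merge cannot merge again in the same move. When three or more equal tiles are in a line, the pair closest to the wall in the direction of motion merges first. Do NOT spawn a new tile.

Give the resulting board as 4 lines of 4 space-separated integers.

Answer:  4 64  0  0
64  8  0  0
 2  4  2  0
 8 64  0  0

Derivation:
Slide left:
row 0: [2, 2, 0, 64] -> [4, 64, 0, 0]
row 1: [64, 4, 0, 4] -> [64, 8, 0, 0]
row 2: [2, 4, 2, 0] -> [2, 4, 2, 0]
row 3: [8, 64, 0, 0] -> [8, 64, 0, 0]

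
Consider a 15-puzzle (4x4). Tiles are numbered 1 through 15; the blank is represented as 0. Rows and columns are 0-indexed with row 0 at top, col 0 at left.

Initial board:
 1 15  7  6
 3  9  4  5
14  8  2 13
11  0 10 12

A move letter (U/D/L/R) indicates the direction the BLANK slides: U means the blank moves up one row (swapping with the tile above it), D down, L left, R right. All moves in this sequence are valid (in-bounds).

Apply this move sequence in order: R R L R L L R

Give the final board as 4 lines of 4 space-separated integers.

After move 1 (R):
 1 15  7  6
 3  9  4  5
14  8  2 13
11 10  0 12

After move 2 (R):
 1 15  7  6
 3  9  4  5
14  8  2 13
11 10 12  0

After move 3 (L):
 1 15  7  6
 3  9  4  5
14  8  2 13
11 10  0 12

After move 4 (R):
 1 15  7  6
 3  9  4  5
14  8  2 13
11 10 12  0

After move 5 (L):
 1 15  7  6
 3  9  4  5
14  8  2 13
11 10  0 12

After move 6 (L):
 1 15  7  6
 3  9  4  5
14  8  2 13
11  0 10 12

After move 7 (R):
 1 15  7  6
 3  9  4  5
14  8  2 13
11 10  0 12

Answer:  1 15  7  6
 3  9  4  5
14  8  2 13
11 10  0 12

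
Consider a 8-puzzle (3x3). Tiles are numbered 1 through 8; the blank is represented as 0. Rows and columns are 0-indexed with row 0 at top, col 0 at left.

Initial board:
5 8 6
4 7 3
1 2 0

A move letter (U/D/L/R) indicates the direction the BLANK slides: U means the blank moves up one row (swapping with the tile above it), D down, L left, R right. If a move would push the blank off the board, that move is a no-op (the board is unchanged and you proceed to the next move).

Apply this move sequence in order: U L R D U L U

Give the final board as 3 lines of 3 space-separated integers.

Answer: 5 0 6
4 8 7
1 2 3

Derivation:
After move 1 (U):
5 8 6
4 7 0
1 2 3

After move 2 (L):
5 8 6
4 0 7
1 2 3

After move 3 (R):
5 8 6
4 7 0
1 2 3

After move 4 (D):
5 8 6
4 7 3
1 2 0

After move 5 (U):
5 8 6
4 7 0
1 2 3

After move 6 (L):
5 8 6
4 0 7
1 2 3

After move 7 (U):
5 0 6
4 8 7
1 2 3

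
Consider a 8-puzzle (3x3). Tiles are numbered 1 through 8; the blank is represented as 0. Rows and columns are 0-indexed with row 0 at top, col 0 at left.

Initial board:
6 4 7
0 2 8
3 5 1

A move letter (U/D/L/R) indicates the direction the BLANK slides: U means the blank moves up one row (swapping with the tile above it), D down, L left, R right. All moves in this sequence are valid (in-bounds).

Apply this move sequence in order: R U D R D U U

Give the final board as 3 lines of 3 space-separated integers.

After move 1 (R):
6 4 7
2 0 8
3 5 1

After move 2 (U):
6 0 7
2 4 8
3 5 1

After move 3 (D):
6 4 7
2 0 8
3 5 1

After move 4 (R):
6 4 7
2 8 0
3 5 1

After move 5 (D):
6 4 7
2 8 1
3 5 0

After move 6 (U):
6 4 7
2 8 0
3 5 1

After move 7 (U):
6 4 0
2 8 7
3 5 1

Answer: 6 4 0
2 8 7
3 5 1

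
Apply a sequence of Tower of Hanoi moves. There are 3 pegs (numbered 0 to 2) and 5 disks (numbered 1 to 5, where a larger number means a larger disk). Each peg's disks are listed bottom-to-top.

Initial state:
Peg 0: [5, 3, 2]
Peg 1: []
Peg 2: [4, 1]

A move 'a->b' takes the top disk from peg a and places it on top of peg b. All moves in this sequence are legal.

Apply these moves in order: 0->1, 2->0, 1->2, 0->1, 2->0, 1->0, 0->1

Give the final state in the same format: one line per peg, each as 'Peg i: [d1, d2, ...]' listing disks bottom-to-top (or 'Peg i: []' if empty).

After move 1 (0->1):
Peg 0: [5, 3]
Peg 1: [2]
Peg 2: [4, 1]

After move 2 (2->0):
Peg 0: [5, 3, 1]
Peg 1: [2]
Peg 2: [4]

After move 3 (1->2):
Peg 0: [5, 3, 1]
Peg 1: []
Peg 2: [4, 2]

After move 4 (0->1):
Peg 0: [5, 3]
Peg 1: [1]
Peg 2: [4, 2]

After move 5 (2->0):
Peg 0: [5, 3, 2]
Peg 1: [1]
Peg 2: [4]

After move 6 (1->0):
Peg 0: [5, 3, 2, 1]
Peg 1: []
Peg 2: [4]

After move 7 (0->1):
Peg 0: [5, 3, 2]
Peg 1: [1]
Peg 2: [4]

Answer: Peg 0: [5, 3, 2]
Peg 1: [1]
Peg 2: [4]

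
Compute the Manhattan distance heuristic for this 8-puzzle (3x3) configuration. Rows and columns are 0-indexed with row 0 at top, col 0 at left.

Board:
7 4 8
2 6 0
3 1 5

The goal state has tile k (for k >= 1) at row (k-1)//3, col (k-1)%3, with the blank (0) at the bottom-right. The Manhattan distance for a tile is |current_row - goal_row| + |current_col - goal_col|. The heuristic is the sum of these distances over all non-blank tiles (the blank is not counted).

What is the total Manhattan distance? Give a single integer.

Answer: 19

Derivation:
Tile 7: at (0,0), goal (2,0), distance |0-2|+|0-0| = 2
Tile 4: at (0,1), goal (1,0), distance |0-1|+|1-0| = 2
Tile 8: at (0,2), goal (2,1), distance |0-2|+|2-1| = 3
Tile 2: at (1,0), goal (0,1), distance |1-0|+|0-1| = 2
Tile 6: at (1,1), goal (1,2), distance |1-1|+|1-2| = 1
Tile 3: at (2,0), goal (0,2), distance |2-0|+|0-2| = 4
Tile 1: at (2,1), goal (0,0), distance |2-0|+|1-0| = 3
Tile 5: at (2,2), goal (1,1), distance |2-1|+|2-1| = 2
Sum: 2 + 2 + 3 + 2 + 1 + 4 + 3 + 2 = 19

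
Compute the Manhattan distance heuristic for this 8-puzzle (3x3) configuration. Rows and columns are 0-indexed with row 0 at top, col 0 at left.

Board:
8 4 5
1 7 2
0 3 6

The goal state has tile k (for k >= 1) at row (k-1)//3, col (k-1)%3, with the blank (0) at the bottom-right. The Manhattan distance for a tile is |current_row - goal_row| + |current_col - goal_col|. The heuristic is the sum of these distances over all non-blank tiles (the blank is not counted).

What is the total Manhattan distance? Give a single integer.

Answer: 16

Derivation:
Tile 8: at (0,0), goal (2,1), distance |0-2|+|0-1| = 3
Tile 4: at (0,1), goal (1,0), distance |0-1|+|1-0| = 2
Tile 5: at (0,2), goal (1,1), distance |0-1|+|2-1| = 2
Tile 1: at (1,0), goal (0,0), distance |1-0|+|0-0| = 1
Tile 7: at (1,1), goal (2,0), distance |1-2|+|1-0| = 2
Tile 2: at (1,2), goal (0,1), distance |1-0|+|2-1| = 2
Tile 3: at (2,1), goal (0,2), distance |2-0|+|1-2| = 3
Tile 6: at (2,2), goal (1,2), distance |2-1|+|2-2| = 1
Sum: 3 + 2 + 2 + 1 + 2 + 2 + 3 + 1 = 16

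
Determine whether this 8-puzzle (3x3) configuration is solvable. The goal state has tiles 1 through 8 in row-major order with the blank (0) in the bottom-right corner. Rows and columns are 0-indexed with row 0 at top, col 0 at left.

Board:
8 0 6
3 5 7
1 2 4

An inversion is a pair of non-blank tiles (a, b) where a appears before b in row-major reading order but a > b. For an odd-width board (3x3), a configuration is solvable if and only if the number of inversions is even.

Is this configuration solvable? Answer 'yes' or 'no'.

Inversions (pairs i<j in row-major order where tile[i] > tile[j] > 0): 20
20 is even, so the puzzle is solvable.

Answer: yes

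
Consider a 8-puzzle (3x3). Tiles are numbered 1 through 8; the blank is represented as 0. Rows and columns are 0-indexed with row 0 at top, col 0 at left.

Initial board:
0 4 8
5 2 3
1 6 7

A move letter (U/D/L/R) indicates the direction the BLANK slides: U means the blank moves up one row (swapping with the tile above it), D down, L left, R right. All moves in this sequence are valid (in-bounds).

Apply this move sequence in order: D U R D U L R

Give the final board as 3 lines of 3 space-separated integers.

After move 1 (D):
5 4 8
0 2 3
1 6 7

After move 2 (U):
0 4 8
5 2 3
1 6 7

After move 3 (R):
4 0 8
5 2 3
1 6 7

After move 4 (D):
4 2 8
5 0 3
1 6 7

After move 5 (U):
4 0 8
5 2 3
1 6 7

After move 6 (L):
0 4 8
5 2 3
1 6 7

After move 7 (R):
4 0 8
5 2 3
1 6 7

Answer: 4 0 8
5 2 3
1 6 7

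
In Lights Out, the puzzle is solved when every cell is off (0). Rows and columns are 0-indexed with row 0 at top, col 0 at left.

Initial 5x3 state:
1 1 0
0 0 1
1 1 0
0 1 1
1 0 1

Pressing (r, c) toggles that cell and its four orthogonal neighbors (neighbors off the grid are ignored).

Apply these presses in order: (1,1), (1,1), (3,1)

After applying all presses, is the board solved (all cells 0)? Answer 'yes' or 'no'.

After press 1 at (1,1):
1 0 0
1 1 0
1 0 0
0 1 1
1 0 1

After press 2 at (1,1):
1 1 0
0 0 1
1 1 0
0 1 1
1 0 1

After press 3 at (3,1):
1 1 0
0 0 1
1 0 0
1 0 0
1 1 1

Lights still on: 8

Answer: no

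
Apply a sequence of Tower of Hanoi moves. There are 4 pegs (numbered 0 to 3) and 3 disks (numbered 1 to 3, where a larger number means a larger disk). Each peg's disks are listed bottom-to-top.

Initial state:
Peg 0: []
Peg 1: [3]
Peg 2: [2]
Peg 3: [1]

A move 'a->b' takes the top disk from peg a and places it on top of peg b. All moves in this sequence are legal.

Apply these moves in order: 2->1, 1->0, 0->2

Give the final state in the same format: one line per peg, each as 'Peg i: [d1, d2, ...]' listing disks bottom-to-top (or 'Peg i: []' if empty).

After move 1 (2->1):
Peg 0: []
Peg 1: [3, 2]
Peg 2: []
Peg 3: [1]

After move 2 (1->0):
Peg 0: [2]
Peg 1: [3]
Peg 2: []
Peg 3: [1]

After move 3 (0->2):
Peg 0: []
Peg 1: [3]
Peg 2: [2]
Peg 3: [1]

Answer: Peg 0: []
Peg 1: [3]
Peg 2: [2]
Peg 3: [1]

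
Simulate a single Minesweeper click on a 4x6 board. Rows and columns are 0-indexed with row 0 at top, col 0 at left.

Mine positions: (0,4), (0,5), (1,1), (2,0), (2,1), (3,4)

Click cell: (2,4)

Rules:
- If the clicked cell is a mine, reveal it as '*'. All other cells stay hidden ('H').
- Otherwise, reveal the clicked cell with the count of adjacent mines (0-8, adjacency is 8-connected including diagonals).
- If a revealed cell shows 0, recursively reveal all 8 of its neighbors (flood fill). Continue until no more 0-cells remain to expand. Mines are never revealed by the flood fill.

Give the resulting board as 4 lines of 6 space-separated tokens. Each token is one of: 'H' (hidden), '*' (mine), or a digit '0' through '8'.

H H H H H H
H H H H H H
H H H H 1 H
H H H H H H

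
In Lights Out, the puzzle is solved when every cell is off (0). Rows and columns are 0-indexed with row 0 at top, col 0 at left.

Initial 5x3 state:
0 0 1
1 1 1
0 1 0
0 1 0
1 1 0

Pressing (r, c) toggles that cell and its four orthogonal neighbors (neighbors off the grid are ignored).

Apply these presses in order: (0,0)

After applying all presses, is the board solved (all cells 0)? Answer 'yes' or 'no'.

After press 1 at (0,0):
1 1 1
0 1 1
0 1 0
0 1 0
1 1 0

Lights still on: 9

Answer: no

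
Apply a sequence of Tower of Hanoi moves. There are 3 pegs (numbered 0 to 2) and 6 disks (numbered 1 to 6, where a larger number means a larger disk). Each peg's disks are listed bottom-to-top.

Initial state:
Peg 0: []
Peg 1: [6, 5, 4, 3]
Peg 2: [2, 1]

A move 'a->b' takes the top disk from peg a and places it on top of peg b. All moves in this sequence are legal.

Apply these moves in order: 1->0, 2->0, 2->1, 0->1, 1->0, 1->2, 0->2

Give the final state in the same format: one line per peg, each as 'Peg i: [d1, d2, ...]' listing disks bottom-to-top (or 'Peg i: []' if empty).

Answer: Peg 0: [3]
Peg 1: [6, 5, 4]
Peg 2: [2, 1]

Derivation:
After move 1 (1->0):
Peg 0: [3]
Peg 1: [6, 5, 4]
Peg 2: [2, 1]

After move 2 (2->0):
Peg 0: [3, 1]
Peg 1: [6, 5, 4]
Peg 2: [2]

After move 3 (2->1):
Peg 0: [3, 1]
Peg 1: [6, 5, 4, 2]
Peg 2: []

After move 4 (0->1):
Peg 0: [3]
Peg 1: [6, 5, 4, 2, 1]
Peg 2: []

After move 5 (1->0):
Peg 0: [3, 1]
Peg 1: [6, 5, 4, 2]
Peg 2: []

After move 6 (1->2):
Peg 0: [3, 1]
Peg 1: [6, 5, 4]
Peg 2: [2]

After move 7 (0->2):
Peg 0: [3]
Peg 1: [6, 5, 4]
Peg 2: [2, 1]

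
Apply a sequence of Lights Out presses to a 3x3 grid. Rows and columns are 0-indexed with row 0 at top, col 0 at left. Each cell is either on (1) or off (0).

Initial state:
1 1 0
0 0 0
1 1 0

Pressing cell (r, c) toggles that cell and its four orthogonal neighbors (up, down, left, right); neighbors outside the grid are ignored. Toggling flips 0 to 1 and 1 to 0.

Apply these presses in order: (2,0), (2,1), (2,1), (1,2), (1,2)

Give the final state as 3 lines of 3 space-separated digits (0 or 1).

After press 1 at (2,0):
1 1 0
1 0 0
0 0 0

After press 2 at (2,1):
1 1 0
1 1 0
1 1 1

After press 3 at (2,1):
1 1 0
1 0 0
0 0 0

After press 4 at (1,2):
1 1 1
1 1 1
0 0 1

After press 5 at (1,2):
1 1 0
1 0 0
0 0 0

Answer: 1 1 0
1 0 0
0 0 0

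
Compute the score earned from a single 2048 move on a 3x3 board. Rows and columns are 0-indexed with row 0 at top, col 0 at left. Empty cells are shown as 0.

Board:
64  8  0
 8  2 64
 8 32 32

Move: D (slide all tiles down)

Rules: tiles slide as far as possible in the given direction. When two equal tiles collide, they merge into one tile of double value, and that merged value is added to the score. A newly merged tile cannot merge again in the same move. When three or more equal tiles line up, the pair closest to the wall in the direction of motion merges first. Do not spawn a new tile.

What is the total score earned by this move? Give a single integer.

Answer: 16

Derivation:
Slide down:
col 0: [64, 8, 8] -> [0, 64, 16]  score +16 (running 16)
col 1: [8, 2, 32] -> [8, 2, 32]  score +0 (running 16)
col 2: [0, 64, 32] -> [0, 64, 32]  score +0 (running 16)
Board after move:
 0  8  0
64  2 64
16 32 32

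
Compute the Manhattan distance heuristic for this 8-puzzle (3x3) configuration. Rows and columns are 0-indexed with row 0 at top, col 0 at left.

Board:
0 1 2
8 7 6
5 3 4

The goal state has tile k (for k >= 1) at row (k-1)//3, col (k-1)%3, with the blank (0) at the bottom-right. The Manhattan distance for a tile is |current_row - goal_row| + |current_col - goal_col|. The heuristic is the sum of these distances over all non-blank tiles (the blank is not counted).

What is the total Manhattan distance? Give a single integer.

Tile 1: at (0,1), goal (0,0), distance |0-0|+|1-0| = 1
Tile 2: at (0,2), goal (0,1), distance |0-0|+|2-1| = 1
Tile 8: at (1,0), goal (2,1), distance |1-2|+|0-1| = 2
Tile 7: at (1,1), goal (2,0), distance |1-2|+|1-0| = 2
Tile 6: at (1,2), goal (1,2), distance |1-1|+|2-2| = 0
Tile 5: at (2,0), goal (1,1), distance |2-1|+|0-1| = 2
Tile 3: at (2,1), goal (0,2), distance |2-0|+|1-2| = 3
Tile 4: at (2,2), goal (1,0), distance |2-1|+|2-0| = 3
Sum: 1 + 1 + 2 + 2 + 0 + 2 + 3 + 3 = 14

Answer: 14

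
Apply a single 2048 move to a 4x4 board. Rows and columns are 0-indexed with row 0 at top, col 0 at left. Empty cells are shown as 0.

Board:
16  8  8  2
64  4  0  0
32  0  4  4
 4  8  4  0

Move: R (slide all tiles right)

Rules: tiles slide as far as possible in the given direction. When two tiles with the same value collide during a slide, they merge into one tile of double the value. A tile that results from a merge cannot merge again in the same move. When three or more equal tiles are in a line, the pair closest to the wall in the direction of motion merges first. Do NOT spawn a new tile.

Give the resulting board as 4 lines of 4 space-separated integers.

Answer:  0 16 16  2
 0  0 64  4
 0  0 32  8
 0  4  8  4

Derivation:
Slide right:
row 0: [16, 8, 8, 2] -> [0, 16, 16, 2]
row 1: [64, 4, 0, 0] -> [0, 0, 64, 4]
row 2: [32, 0, 4, 4] -> [0, 0, 32, 8]
row 3: [4, 8, 4, 0] -> [0, 4, 8, 4]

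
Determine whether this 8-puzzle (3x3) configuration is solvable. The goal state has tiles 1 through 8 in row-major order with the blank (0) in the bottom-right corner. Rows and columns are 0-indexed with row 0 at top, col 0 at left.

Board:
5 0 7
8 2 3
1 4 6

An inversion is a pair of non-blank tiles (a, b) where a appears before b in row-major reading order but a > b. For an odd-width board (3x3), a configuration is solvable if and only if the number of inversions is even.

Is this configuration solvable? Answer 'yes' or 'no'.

Answer: yes

Derivation:
Inversions (pairs i<j in row-major order where tile[i] > tile[j] > 0): 16
16 is even, so the puzzle is solvable.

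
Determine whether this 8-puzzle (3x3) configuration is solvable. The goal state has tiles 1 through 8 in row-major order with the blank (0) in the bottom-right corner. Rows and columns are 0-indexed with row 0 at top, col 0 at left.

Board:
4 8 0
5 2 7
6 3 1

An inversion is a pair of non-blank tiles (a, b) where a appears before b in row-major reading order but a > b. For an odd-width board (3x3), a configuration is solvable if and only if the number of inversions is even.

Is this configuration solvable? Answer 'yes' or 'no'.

Answer: no

Derivation:
Inversions (pairs i<j in row-major order where tile[i] > tile[j] > 0): 19
19 is odd, so the puzzle is not solvable.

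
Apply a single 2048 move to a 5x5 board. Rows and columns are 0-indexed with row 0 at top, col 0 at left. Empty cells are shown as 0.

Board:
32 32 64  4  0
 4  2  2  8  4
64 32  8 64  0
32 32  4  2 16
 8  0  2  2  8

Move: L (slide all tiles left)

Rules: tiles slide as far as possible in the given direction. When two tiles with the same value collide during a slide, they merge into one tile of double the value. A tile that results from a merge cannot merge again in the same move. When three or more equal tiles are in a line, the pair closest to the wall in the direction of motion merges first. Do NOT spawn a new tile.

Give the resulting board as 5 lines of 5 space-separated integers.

Answer: 64 64  4  0  0
 4  4  8  4  0
64 32  8 64  0
64  4  2 16  0
 8  4  8  0  0

Derivation:
Slide left:
row 0: [32, 32, 64, 4, 0] -> [64, 64, 4, 0, 0]
row 1: [4, 2, 2, 8, 4] -> [4, 4, 8, 4, 0]
row 2: [64, 32, 8, 64, 0] -> [64, 32, 8, 64, 0]
row 3: [32, 32, 4, 2, 16] -> [64, 4, 2, 16, 0]
row 4: [8, 0, 2, 2, 8] -> [8, 4, 8, 0, 0]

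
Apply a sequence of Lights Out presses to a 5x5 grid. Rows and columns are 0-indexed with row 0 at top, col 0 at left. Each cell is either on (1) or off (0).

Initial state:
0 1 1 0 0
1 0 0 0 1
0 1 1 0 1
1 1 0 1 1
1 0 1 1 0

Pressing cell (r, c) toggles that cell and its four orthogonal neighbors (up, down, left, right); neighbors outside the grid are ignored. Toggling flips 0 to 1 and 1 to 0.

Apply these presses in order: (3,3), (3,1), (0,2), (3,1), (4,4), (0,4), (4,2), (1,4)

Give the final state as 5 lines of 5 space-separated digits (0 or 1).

After press 1 at (3,3):
0 1 1 0 0
1 0 0 0 1
0 1 1 1 1
1 1 1 0 0
1 0 1 0 0

After press 2 at (3,1):
0 1 1 0 0
1 0 0 0 1
0 0 1 1 1
0 0 0 0 0
1 1 1 0 0

After press 3 at (0,2):
0 0 0 1 0
1 0 1 0 1
0 0 1 1 1
0 0 0 0 0
1 1 1 0 0

After press 4 at (3,1):
0 0 0 1 0
1 0 1 0 1
0 1 1 1 1
1 1 1 0 0
1 0 1 0 0

After press 5 at (4,4):
0 0 0 1 0
1 0 1 0 1
0 1 1 1 1
1 1 1 0 1
1 0 1 1 1

After press 6 at (0,4):
0 0 0 0 1
1 0 1 0 0
0 1 1 1 1
1 1 1 0 1
1 0 1 1 1

After press 7 at (4,2):
0 0 0 0 1
1 0 1 0 0
0 1 1 1 1
1 1 0 0 1
1 1 0 0 1

After press 8 at (1,4):
0 0 0 0 0
1 0 1 1 1
0 1 1 1 0
1 1 0 0 1
1 1 0 0 1

Answer: 0 0 0 0 0
1 0 1 1 1
0 1 1 1 0
1 1 0 0 1
1 1 0 0 1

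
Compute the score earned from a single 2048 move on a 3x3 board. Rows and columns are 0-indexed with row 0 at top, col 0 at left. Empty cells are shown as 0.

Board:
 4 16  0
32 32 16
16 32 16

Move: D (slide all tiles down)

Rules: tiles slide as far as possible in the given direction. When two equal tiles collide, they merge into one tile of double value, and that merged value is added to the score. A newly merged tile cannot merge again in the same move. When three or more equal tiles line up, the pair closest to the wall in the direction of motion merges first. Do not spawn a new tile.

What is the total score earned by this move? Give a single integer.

Answer: 96

Derivation:
Slide down:
col 0: [4, 32, 16] -> [4, 32, 16]  score +0 (running 0)
col 1: [16, 32, 32] -> [0, 16, 64]  score +64 (running 64)
col 2: [0, 16, 16] -> [0, 0, 32]  score +32 (running 96)
Board after move:
 4  0  0
32 16  0
16 64 32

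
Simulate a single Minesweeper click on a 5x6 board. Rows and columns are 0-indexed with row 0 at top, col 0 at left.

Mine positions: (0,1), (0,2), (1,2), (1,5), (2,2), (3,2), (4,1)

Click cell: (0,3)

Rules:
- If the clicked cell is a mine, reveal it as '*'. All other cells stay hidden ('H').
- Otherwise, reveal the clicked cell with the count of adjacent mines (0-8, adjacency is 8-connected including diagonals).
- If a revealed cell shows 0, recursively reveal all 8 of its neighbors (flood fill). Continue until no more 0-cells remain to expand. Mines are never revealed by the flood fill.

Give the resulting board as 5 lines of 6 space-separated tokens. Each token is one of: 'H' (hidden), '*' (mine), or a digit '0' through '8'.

H H H 2 H H
H H H H H H
H H H H H H
H H H H H H
H H H H H H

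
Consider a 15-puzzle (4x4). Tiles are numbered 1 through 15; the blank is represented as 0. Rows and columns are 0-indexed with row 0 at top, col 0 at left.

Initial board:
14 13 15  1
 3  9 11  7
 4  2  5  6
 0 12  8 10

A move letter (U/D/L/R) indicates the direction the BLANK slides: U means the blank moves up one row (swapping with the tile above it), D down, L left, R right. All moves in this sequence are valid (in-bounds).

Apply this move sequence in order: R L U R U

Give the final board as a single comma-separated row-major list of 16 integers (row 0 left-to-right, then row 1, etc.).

After move 1 (R):
14 13 15  1
 3  9 11  7
 4  2  5  6
12  0  8 10

After move 2 (L):
14 13 15  1
 3  9 11  7
 4  2  5  6
 0 12  8 10

After move 3 (U):
14 13 15  1
 3  9 11  7
 0  2  5  6
 4 12  8 10

After move 4 (R):
14 13 15  1
 3  9 11  7
 2  0  5  6
 4 12  8 10

After move 5 (U):
14 13 15  1
 3  0 11  7
 2  9  5  6
 4 12  8 10

Answer: 14, 13, 15, 1, 3, 0, 11, 7, 2, 9, 5, 6, 4, 12, 8, 10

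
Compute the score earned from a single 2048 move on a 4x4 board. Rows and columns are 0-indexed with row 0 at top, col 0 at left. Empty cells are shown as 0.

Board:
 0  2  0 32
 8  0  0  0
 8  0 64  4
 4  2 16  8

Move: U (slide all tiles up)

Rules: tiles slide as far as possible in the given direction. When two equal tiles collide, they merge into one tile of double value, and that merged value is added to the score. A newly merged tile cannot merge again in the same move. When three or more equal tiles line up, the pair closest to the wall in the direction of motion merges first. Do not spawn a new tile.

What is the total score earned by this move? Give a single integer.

Answer: 20

Derivation:
Slide up:
col 0: [0, 8, 8, 4] -> [16, 4, 0, 0]  score +16 (running 16)
col 1: [2, 0, 0, 2] -> [4, 0, 0, 0]  score +4 (running 20)
col 2: [0, 0, 64, 16] -> [64, 16, 0, 0]  score +0 (running 20)
col 3: [32, 0, 4, 8] -> [32, 4, 8, 0]  score +0 (running 20)
Board after move:
16  4 64 32
 4  0 16  4
 0  0  0  8
 0  0  0  0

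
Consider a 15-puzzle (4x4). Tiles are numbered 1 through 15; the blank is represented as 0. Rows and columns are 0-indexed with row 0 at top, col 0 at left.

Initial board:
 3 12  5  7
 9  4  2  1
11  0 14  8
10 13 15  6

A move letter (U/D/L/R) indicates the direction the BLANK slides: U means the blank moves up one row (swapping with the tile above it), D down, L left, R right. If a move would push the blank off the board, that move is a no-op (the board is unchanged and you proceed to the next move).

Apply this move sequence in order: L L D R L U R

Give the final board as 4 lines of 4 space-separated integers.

Answer:  3 12  5  7
 9  4  2  1
11  0 14  8
10 13 15  6

Derivation:
After move 1 (L):
 3 12  5  7
 9  4  2  1
 0 11 14  8
10 13 15  6

After move 2 (L):
 3 12  5  7
 9  4  2  1
 0 11 14  8
10 13 15  6

After move 3 (D):
 3 12  5  7
 9  4  2  1
10 11 14  8
 0 13 15  6

After move 4 (R):
 3 12  5  7
 9  4  2  1
10 11 14  8
13  0 15  6

After move 5 (L):
 3 12  5  7
 9  4  2  1
10 11 14  8
 0 13 15  6

After move 6 (U):
 3 12  5  7
 9  4  2  1
 0 11 14  8
10 13 15  6

After move 7 (R):
 3 12  5  7
 9  4  2  1
11  0 14  8
10 13 15  6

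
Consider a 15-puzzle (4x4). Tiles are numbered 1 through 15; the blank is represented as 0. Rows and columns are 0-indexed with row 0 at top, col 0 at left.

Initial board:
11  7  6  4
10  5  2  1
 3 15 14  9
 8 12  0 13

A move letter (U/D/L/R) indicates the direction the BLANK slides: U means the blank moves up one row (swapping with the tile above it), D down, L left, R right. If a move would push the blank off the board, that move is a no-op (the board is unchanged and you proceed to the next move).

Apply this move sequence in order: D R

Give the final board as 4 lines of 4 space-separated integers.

After move 1 (D):
11  7  6  4
10  5  2  1
 3 15 14  9
 8 12  0 13

After move 2 (R):
11  7  6  4
10  5  2  1
 3 15 14  9
 8 12 13  0

Answer: 11  7  6  4
10  5  2  1
 3 15 14  9
 8 12 13  0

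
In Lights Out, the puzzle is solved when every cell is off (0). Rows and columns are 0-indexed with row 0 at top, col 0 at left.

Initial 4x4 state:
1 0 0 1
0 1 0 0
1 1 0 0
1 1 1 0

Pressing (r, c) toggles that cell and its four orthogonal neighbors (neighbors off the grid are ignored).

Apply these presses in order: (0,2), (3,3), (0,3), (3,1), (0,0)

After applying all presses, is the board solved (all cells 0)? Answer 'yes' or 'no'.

After press 1 at (0,2):
1 1 1 0
0 1 1 0
1 1 0 0
1 1 1 0

After press 2 at (3,3):
1 1 1 0
0 1 1 0
1 1 0 1
1 1 0 1

After press 3 at (0,3):
1 1 0 1
0 1 1 1
1 1 0 1
1 1 0 1

After press 4 at (3,1):
1 1 0 1
0 1 1 1
1 0 0 1
0 0 1 1

After press 5 at (0,0):
0 0 0 1
1 1 1 1
1 0 0 1
0 0 1 1

Lights still on: 9

Answer: no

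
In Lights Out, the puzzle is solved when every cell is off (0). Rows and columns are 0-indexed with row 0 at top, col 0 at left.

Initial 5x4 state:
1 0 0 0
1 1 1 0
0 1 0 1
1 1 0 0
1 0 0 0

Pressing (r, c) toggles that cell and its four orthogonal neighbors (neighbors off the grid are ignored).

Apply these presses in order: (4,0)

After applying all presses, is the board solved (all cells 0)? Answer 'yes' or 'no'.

Answer: no

Derivation:
After press 1 at (4,0):
1 0 0 0
1 1 1 0
0 1 0 1
0 1 0 0
0 1 0 0

Lights still on: 8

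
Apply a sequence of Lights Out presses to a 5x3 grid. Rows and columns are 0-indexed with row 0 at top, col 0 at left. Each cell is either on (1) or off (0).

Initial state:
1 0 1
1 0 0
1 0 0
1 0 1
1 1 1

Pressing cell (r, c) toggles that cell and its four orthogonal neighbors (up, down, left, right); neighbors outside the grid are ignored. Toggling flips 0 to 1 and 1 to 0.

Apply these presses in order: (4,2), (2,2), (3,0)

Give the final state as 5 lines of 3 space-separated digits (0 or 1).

After press 1 at (4,2):
1 0 1
1 0 0
1 0 0
1 0 0
1 0 0

After press 2 at (2,2):
1 0 1
1 0 1
1 1 1
1 0 1
1 0 0

After press 3 at (3,0):
1 0 1
1 0 1
0 1 1
0 1 1
0 0 0

Answer: 1 0 1
1 0 1
0 1 1
0 1 1
0 0 0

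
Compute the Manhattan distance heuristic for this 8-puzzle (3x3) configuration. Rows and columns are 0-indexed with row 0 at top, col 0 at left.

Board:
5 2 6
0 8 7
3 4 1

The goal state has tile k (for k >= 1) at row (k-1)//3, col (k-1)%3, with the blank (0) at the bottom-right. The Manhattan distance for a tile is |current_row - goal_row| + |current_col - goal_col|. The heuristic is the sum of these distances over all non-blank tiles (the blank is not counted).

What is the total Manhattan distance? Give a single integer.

Answer: 17

Derivation:
Tile 5: (0,0)->(1,1) = 2
Tile 2: (0,1)->(0,1) = 0
Tile 6: (0,2)->(1,2) = 1
Tile 8: (1,1)->(2,1) = 1
Tile 7: (1,2)->(2,0) = 3
Tile 3: (2,0)->(0,2) = 4
Tile 4: (2,1)->(1,0) = 2
Tile 1: (2,2)->(0,0) = 4
Sum: 2 + 0 + 1 + 1 + 3 + 4 + 2 + 4 = 17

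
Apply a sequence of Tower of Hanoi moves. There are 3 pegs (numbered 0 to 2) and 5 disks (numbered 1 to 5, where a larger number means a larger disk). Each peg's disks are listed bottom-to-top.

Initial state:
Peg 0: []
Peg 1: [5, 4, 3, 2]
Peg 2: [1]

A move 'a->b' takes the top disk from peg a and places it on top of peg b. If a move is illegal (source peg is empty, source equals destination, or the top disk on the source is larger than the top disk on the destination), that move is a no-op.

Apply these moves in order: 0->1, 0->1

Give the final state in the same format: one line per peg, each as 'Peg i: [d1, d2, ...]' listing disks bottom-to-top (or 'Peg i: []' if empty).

Answer: Peg 0: []
Peg 1: [5, 4, 3, 2]
Peg 2: [1]

Derivation:
After move 1 (0->1):
Peg 0: []
Peg 1: [5, 4, 3, 2]
Peg 2: [1]

After move 2 (0->1):
Peg 0: []
Peg 1: [5, 4, 3, 2]
Peg 2: [1]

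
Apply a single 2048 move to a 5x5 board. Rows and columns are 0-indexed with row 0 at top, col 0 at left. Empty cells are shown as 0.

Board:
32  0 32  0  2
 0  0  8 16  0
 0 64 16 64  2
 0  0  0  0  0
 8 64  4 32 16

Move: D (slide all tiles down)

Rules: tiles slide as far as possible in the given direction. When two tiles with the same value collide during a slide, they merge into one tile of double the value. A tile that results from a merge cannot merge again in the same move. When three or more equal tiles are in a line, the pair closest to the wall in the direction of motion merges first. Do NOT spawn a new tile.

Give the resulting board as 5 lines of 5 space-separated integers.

Answer:   0   0   0   0   0
  0   0  32   0   0
  0   0   8  16   0
 32   0  16  64   4
  8 128   4  32  16

Derivation:
Slide down:
col 0: [32, 0, 0, 0, 8] -> [0, 0, 0, 32, 8]
col 1: [0, 0, 64, 0, 64] -> [0, 0, 0, 0, 128]
col 2: [32, 8, 16, 0, 4] -> [0, 32, 8, 16, 4]
col 3: [0, 16, 64, 0, 32] -> [0, 0, 16, 64, 32]
col 4: [2, 0, 2, 0, 16] -> [0, 0, 0, 4, 16]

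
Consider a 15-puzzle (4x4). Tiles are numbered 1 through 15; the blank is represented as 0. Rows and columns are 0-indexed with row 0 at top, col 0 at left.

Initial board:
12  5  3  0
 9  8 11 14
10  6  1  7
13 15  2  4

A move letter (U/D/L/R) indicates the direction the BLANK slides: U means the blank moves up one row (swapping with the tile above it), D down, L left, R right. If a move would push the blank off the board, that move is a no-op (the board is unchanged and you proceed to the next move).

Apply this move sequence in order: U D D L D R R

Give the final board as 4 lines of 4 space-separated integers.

Answer: 12  5  3 14
 9  8 11  7
10  6  2  1
13 15  4  0

Derivation:
After move 1 (U):
12  5  3  0
 9  8 11 14
10  6  1  7
13 15  2  4

After move 2 (D):
12  5  3 14
 9  8 11  0
10  6  1  7
13 15  2  4

After move 3 (D):
12  5  3 14
 9  8 11  7
10  6  1  0
13 15  2  4

After move 4 (L):
12  5  3 14
 9  8 11  7
10  6  0  1
13 15  2  4

After move 5 (D):
12  5  3 14
 9  8 11  7
10  6  2  1
13 15  0  4

After move 6 (R):
12  5  3 14
 9  8 11  7
10  6  2  1
13 15  4  0

After move 7 (R):
12  5  3 14
 9  8 11  7
10  6  2  1
13 15  4  0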